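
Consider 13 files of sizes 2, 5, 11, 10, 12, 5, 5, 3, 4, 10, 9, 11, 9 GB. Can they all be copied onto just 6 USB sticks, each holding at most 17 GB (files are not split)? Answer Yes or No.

No

Total = 96 GB; ⌈96/17⌉ = 6.
7 files each exceed half the capacity and cannot share a USB stick, forcing at least 7 USB sticks.
At least 7 USB sticks are required, but only 6 are allowed.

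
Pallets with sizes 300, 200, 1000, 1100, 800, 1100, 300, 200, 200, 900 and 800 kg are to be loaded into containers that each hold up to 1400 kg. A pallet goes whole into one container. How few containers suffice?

Total = 1100 + 1100 + 1000 + 900 + 800 + 800 + 300 + 300 + 200 + 200 + 200 = 6900 kg.
Lower bound: ⌈6900/1400⌉ = 5 containers.
Also, 6 pallets each exceed 700 kg, and no two of those can share a container, so at least 6 containers are needed.
A packing using 6 containers:
  container 1: 1100 + 300 = 1400
  container 2: 1100 + 300 = 1400
  container 3: 1000 + 200 + 200 = 1400
  container 4: 900 + 200 = 1100
  container 5: 800 = 800
  container 6: 800 = 800
This matches the lower bound, so 6 is optimal.

6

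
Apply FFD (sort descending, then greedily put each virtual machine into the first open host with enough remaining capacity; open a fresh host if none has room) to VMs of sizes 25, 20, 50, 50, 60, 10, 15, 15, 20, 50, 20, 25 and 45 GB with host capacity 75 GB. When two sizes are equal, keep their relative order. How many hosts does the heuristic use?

6

Sorted descending: 60, 50, 50, 50, 45, 25, 25, 20, 20, 20, 15, 15, 10.
  60 → host 1 (new)  [load 60/75]
  50 → host 2 (new)  [load 50/75]
  50 → host 3 (new)  [load 50/75]
  50 → host 4 (new)  [load 50/75]
  45 → host 5 (new)  [load 45/75]
  25 → host 2  [load 75/75]
  25 → host 3  [load 75/75]
  20 → host 4  [load 70/75]
  20 → host 5  [load 65/75]
  20 → host 6 (new)  [load 20/75]
  15 → host 1  [load 75/75]
  15 → host 6  [load 35/75]
  10 → host 5  [load 75/75]
6 hosts opened.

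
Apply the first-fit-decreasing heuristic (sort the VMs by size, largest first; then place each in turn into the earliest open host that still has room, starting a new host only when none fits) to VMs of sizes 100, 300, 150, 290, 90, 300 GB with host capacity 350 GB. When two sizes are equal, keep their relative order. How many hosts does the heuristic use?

Sorted descending: 300, 300, 290, 150, 100, 90.
  300 → host 1 (new)  [load 300/350]
  300 → host 2 (new)  [load 300/350]
  290 → host 3 (new)  [load 290/350]
  150 → host 4 (new)  [load 150/350]
  100 → host 4  [load 250/350]
  90 → host 4  [load 340/350]
4 hosts opened.

4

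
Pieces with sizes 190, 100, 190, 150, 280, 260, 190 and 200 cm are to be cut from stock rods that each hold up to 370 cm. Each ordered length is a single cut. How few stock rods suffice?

Total = 280 + 260 + 200 + 190 + 190 + 190 + 150 + 100 = 1560 cm.
Lower bound: ⌈1560/370⌉ = 5 stock rods.
Also, 6 pieces each exceed 185 cm, and no two of those can share a stock rod, so at least 6 stock rods are needed.
A packing using 6 stock rods:
  stock rod 1: 280 = 280
  stock rod 2: 260 + 100 = 360
  stock rod 3: 200 + 150 = 350
  stock rod 4: 190 = 190
  stock rod 5: 190 = 190
  stock rod 6: 190 = 190
This matches the lower bound, so 6 is optimal.

6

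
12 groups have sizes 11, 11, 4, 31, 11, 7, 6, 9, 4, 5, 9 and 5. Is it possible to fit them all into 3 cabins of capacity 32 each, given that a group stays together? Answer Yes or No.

Total = 113; ⌈113/32⌉ = 4.
At least 4 cabins are required, but only 3 are allowed.

No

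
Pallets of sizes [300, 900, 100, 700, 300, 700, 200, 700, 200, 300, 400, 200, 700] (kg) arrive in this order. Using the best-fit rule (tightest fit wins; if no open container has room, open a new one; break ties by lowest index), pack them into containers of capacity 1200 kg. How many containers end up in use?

  300 → container 1 (new)  [load 300/1200]
  900 → container 1  [load 1200/1200]
  100 → container 2 (new)  [load 100/1200]
  700 → container 2  [load 800/1200]
  300 → container 2  [load 1100/1200]
  700 → container 3 (new)  [load 700/1200]
  200 → container 3  [load 900/1200]
  700 → container 4 (new)  [load 700/1200]
  200 → container 3  [load 1100/1200]
  300 → container 4  [load 1000/1200]
  400 → container 5 (new)  [load 400/1200]
  200 → container 4  [load 1200/1200]
  700 → container 5  [load 1100/1200]
5 containers opened.

5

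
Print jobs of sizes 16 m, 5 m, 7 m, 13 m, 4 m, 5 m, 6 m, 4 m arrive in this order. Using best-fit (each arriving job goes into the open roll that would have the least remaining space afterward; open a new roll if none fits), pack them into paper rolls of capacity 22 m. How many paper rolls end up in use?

  16 → roll 1 (new)  [load 16/22]
  5 → roll 1  [load 21/22]
  7 → roll 2 (new)  [load 7/22]
  13 → roll 2  [load 20/22]
  4 → roll 3 (new)  [load 4/22]
  5 → roll 3  [load 9/22]
  6 → roll 3  [load 15/22]
  4 → roll 3  [load 19/22]
3 paper rolls opened.

3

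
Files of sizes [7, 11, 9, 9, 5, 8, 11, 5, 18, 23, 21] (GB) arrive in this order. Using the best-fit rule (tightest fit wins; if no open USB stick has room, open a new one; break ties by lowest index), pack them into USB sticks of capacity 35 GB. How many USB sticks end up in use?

5

  7 → USB stick 1 (new)  [load 7/35]
  11 → USB stick 1  [load 18/35]
  9 → USB stick 1  [load 27/35]
  9 → USB stick 2 (new)  [load 9/35]
  5 → USB stick 1  [load 32/35]
  8 → USB stick 2  [load 17/35]
  11 → USB stick 2  [load 28/35]
  5 → USB stick 2  [load 33/35]
  18 → USB stick 3 (new)  [load 18/35]
  23 → USB stick 4 (new)  [load 23/35]
  21 → USB stick 5 (new)  [load 21/35]
5 USB sticks opened.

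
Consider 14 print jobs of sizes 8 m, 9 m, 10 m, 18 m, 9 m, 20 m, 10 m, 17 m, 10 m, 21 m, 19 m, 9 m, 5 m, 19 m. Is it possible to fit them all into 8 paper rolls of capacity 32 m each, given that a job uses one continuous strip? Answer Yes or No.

Yes

A valid assignment using 7 paper rolls:
  roll 1: 21 + 10 = 31
  roll 2: 20 + 10 = 30
  roll 3: 19 + 10 = 29
  roll 4: 19 + 9 = 28
  roll 5: 18 + 9 + 5 = 32
  roll 6: 17 + 9 = 26
  roll 7: 8 = 8
That uses only 7 ≤ 8, so 8 paper rolls are enough.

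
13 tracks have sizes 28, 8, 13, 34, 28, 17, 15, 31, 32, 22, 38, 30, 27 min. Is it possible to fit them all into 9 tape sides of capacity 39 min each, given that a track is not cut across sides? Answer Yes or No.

Total = 323 min; ⌈323/39⌉ = 9.
The bound of 9 does not rule out 9, but exhaustive search shows no assignment into 9 tape sides of capacity 39 min exists — the minimum is 10.

No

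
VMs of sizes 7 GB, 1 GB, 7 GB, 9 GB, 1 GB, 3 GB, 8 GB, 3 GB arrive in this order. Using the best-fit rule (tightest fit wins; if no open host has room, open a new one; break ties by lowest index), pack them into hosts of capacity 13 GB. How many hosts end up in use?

  7 → host 1 (new)  [load 7/13]
  1 → host 1  [load 8/13]
  7 → host 2 (new)  [load 7/13]
  9 → host 3 (new)  [load 9/13]
  1 → host 3  [load 10/13]
  3 → host 3  [load 13/13]
  8 → host 4 (new)  [load 8/13]
  3 → host 1  [load 11/13]
4 hosts opened.

4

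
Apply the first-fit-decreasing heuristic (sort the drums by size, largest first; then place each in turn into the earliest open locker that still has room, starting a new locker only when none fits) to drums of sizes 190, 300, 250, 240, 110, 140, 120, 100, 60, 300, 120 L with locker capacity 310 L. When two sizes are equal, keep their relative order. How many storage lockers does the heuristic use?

7

Sorted descending: 300, 300, 250, 240, 190, 140, 120, 120, 110, 100, 60.
  300 → locker 1 (new)  [load 300/310]
  300 → locker 2 (new)  [load 300/310]
  250 → locker 3 (new)  [load 250/310]
  240 → locker 4 (new)  [load 240/310]
  190 → locker 5 (new)  [load 190/310]
  140 → locker 6 (new)  [load 140/310]
  120 → locker 5  [load 310/310]
  120 → locker 6  [load 260/310]
  110 → locker 7 (new)  [load 110/310]
  100 → locker 7  [load 210/310]
  60 → locker 3  [load 310/310]
7 storage lockers opened.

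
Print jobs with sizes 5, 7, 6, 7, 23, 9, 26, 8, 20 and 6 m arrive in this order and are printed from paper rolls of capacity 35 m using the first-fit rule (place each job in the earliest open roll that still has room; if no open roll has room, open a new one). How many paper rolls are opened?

  5 → roll 1 (new)  [load 5/35]
  7 → roll 1  [load 12/35]
  6 → roll 1  [load 18/35]
  7 → roll 1  [load 25/35]
  23 → roll 2 (new)  [load 23/35]
  9 → roll 1  [load 34/35]
  26 → roll 3 (new)  [load 26/35]
  8 → roll 2  [load 31/35]
  20 → roll 4 (new)  [load 20/35]
  6 → roll 3  [load 32/35]
4 paper rolls opened.

4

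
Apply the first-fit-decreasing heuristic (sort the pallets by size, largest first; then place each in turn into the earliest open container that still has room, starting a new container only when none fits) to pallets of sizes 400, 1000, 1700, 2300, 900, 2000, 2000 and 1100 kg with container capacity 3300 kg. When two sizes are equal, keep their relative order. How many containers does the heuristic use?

4

Sorted descending: 2300, 2000, 2000, 1700, 1100, 1000, 900, 400.
  2300 → container 1 (new)  [load 2300/3300]
  2000 → container 2 (new)  [load 2000/3300]
  2000 → container 3 (new)  [load 2000/3300]
  1700 → container 4 (new)  [load 1700/3300]
  1100 → container 2  [load 3100/3300]
  1000 → container 1  [load 3300/3300]
  900 → container 3  [load 2900/3300]
  400 → container 3  [load 3300/3300]
4 containers opened.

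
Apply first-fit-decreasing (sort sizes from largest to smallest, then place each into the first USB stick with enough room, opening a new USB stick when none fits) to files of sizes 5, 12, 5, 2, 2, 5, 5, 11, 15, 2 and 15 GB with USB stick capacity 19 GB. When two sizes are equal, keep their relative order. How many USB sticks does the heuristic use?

5

Sorted descending: 15, 15, 12, 11, 5, 5, 5, 5, 2, 2, 2.
  15 → USB stick 1 (new)  [load 15/19]
  15 → USB stick 2 (new)  [load 15/19]
  12 → USB stick 3 (new)  [load 12/19]
  11 → USB stick 4 (new)  [load 11/19]
  5 → USB stick 3  [load 17/19]
  5 → USB stick 4  [load 16/19]
  5 → USB stick 5 (new)  [load 5/19]
  5 → USB stick 5  [load 10/19]
  2 → USB stick 1  [load 17/19]
  2 → USB stick 1  [load 19/19]
  2 → USB stick 2  [load 17/19]
5 USB sticks opened.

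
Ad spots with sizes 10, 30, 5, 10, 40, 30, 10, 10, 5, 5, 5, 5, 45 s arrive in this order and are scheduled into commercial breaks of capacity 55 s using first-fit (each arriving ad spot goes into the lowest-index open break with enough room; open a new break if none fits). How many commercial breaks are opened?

  10 → break 1 (new)  [load 10/55]
  30 → break 1  [load 40/55]
  5 → break 1  [load 45/55]
  10 → break 1  [load 55/55]
  40 → break 2 (new)  [load 40/55]
  30 → break 3 (new)  [load 30/55]
  10 → break 2  [load 50/55]
  10 → break 3  [load 40/55]
  5 → break 2  [load 55/55]
  5 → break 3  [load 45/55]
  5 → break 3  [load 50/55]
  5 → break 3  [load 55/55]
  45 → break 4 (new)  [load 45/55]
4 commercial breaks opened.

4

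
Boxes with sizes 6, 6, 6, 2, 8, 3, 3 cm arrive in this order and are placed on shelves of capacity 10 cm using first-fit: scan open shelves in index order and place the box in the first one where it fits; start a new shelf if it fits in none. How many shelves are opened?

4

  6 → shelf 1 (new)  [load 6/10]
  6 → shelf 2 (new)  [load 6/10]
  6 → shelf 3 (new)  [load 6/10]
  2 → shelf 1  [load 8/10]
  8 → shelf 4 (new)  [load 8/10]
  3 → shelf 2  [load 9/10]
  3 → shelf 3  [load 9/10]
4 shelves opened.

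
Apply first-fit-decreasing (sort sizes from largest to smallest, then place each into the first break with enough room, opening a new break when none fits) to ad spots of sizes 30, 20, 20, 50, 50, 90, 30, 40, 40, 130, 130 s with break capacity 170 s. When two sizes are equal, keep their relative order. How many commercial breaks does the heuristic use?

Sorted descending: 130, 130, 90, 50, 50, 40, 40, 30, 30, 20, 20.
  130 → break 1 (new)  [load 130/170]
  130 → break 2 (new)  [load 130/170]
  90 → break 3 (new)  [load 90/170]
  50 → break 3  [load 140/170]
  50 → break 4 (new)  [load 50/170]
  40 → break 1  [load 170/170]
  40 → break 2  [load 170/170]
  30 → break 3  [load 170/170]
  30 → break 4  [load 80/170]
  20 → break 4  [load 100/170]
  20 → break 4  [load 120/170]
4 commercial breaks opened.

4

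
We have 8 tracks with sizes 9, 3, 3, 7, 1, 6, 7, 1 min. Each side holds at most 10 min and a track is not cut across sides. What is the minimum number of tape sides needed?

Total = 9 + 7 + 7 + 6 + 3 + 3 + 1 + 1 = 37 min.
Lower bound: ⌈37/10⌉ = 4 tape sides.
A packing using 4 tape sides:
  side 1: 9 + 1 = 10
  side 2: 7 + 3 = 10
  side 3: 7 + 3 = 10
  side 4: 6 + 1 = 7
This matches the lower bound, so 4 is optimal.

4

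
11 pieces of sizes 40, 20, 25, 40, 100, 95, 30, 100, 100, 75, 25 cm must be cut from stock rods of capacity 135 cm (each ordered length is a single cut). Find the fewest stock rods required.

5

Total = 100 + 100 + 100 + 95 + 75 + 40 + 40 + 30 + 25 + 25 + 20 = 650 cm.
Lower bound: ⌈650/135⌉ = 5 stock rods.
A packing using 5 stock rods:
  stock rod 1: 100 + 30 = 130
  stock rod 2: 100 + 25 = 125
  stock rod 3: 100 + 25 = 125
  stock rod 4: 95 + 40 = 135
  stock rod 5: 75 + 40 + 20 = 135
This matches the lower bound, so 5 is optimal.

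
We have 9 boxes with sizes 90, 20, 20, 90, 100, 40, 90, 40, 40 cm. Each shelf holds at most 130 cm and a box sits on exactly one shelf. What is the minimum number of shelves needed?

5

Total = 100 + 90 + 90 + 90 + 40 + 40 + 40 + 20 + 20 = 530 cm.
Lower bound: ⌈530/130⌉ = 5 shelves.
A packing using 5 shelves:
  shelf 1: 100 + 20 = 120
  shelf 2: 90 + 40 = 130
  shelf 3: 90 + 40 = 130
  shelf 4: 90 + 40 = 130
  shelf 5: 20 = 20
This matches the lower bound, so 5 is optimal.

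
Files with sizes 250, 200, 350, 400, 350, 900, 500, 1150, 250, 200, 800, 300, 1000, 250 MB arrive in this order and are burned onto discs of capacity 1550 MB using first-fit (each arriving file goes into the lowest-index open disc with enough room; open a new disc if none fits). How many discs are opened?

5

  250 → disc 1 (new)  [load 250/1550]
  200 → disc 1  [load 450/1550]
  350 → disc 1  [load 800/1550]
  400 → disc 1  [load 1200/1550]
  350 → disc 1  [load 1550/1550]
  900 → disc 2 (new)  [load 900/1550]
  500 → disc 2  [load 1400/1550]
  1150 → disc 3 (new)  [load 1150/1550]
  250 → disc 3  [load 1400/1550]
  200 → disc 4 (new)  [load 200/1550]
  800 → disc 4  [load 1000/1550]
  300 → disc 4  [load 1300/1550]
  1000 → disc 5 (new)  [load 1000/1550]
  250 → disc 4  [load 1550/1550]
5 discs opened.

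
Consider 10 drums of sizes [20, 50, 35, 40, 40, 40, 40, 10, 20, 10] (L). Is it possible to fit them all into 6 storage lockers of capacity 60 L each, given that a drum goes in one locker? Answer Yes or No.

A valid assignment using 6 storage lockers:
  locker 1: 50 + 10 = 60
  locker 2: 40 + 20 = 60
  locker 3: 40 + 20 = 60
  locker 4: 40 + 10 = 50
  locker 5: 40 = 40
  locker 6: 35 = 35
Every load is within 60 L, so 6 storage lockers suffice.

Yes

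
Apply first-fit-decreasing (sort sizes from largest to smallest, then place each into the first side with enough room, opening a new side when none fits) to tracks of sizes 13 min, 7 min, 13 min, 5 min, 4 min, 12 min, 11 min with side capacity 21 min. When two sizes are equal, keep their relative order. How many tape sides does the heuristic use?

Sorted descending: 13, 13, 12, 11, 7, 5, 4.
  13 → side 1 (new)  [load 13/21]
  13 → side 2 (new)  [load 13/21]
  12 → side 3 (new)  [load 12/21]
  11 → side 4 (new)  [load 11/21]
  7 → side 1  [load 20/21]
  5 → side 2  [load 18/21]
  4 → side 3  [load 16/21]
4 tape sides opened.

4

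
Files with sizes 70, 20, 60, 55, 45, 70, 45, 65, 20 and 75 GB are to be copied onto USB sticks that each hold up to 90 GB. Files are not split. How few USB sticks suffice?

7

Total = 75 + 70 + 70 + 65 + 60 + 55 + 45 + 45 + 20 + 20 = 525 GB.
Lower bound: ⌈525/90⌉ = 6 USB sticks.
A packing using 7 USB sticks:
  USB stick 1: 75 = 75
  USB stick 2: 70 + 20 = 90
  USB stick 3: 70 + 20 = 90
  USB stick 4: 65 = 65
  USB stick 5: 60 = 60
  USB stick 6: 55 = 55
  USB stick 7: 45 + 45 = 90
No arrangement into 6 USB sticks stays within capacity, so 7 is optimal.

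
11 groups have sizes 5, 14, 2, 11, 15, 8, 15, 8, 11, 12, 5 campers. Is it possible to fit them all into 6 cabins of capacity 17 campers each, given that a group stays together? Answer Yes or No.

No

Total = 106 campers; ⌈106/17⌉ = 7.
At least 7 cabins are required, but only 6 are allowed.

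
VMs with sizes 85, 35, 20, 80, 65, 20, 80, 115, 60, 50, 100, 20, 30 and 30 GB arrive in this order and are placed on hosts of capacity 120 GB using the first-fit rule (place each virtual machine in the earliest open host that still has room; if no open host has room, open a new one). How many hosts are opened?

7

  85 → host 1 (new)  [load 85/120]
  35 → host 1  [load 120/120]
  20 → host 2 (new)  [load 20/120]
  80 → host 2  [load 100/120]
  65 → host 3 (new)  [load 65/120]
  20 → host 2  [load 120/120]
  80 → host 4 (new)  [load 80/120]
  115 → host 5 (new)  [load 115/120]
  60 → host 6 (new)  [load 60/120]
  50 → host 3  [load 115/120]
  100 → host 7 (new)  [load 100/120]
  20 → host 4  [load 100/120]
  30 → host 6  [load 90/120]
  30 → host 6  [load 120/120]
7 hosts opened.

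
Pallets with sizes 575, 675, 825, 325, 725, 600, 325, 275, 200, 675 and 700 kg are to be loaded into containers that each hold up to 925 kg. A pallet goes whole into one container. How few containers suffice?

8

Total = 825 + 725 + 700 + 675 + 675 + 600 + 575 + 325 + 325 + 275 + 200 = 5900 kg.
Lower bound: ⌈5900/925⌉ = 7 containers.
A packing using 8 containers:
  container 1: 825 = 825
  container 2: 725 + 200 = 925
  container 3: 700 = 700
  container 4: 675 = 675
  container 5: 675 = 675
  container 6: 600 + 325 = 925
  container 7: 575 + 325 = 900
  container 8: 275 = 275
No arrangement into 7 containers stays within capacity, so 8 is optimal.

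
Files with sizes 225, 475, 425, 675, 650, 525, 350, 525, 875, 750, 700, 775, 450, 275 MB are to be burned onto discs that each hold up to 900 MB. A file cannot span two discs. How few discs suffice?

10

Total = 875 + 775 + 750 + 700 + 675 + 650 + 525 + 525 + 475 + 450 + 425 + 350 + 275 + 225 = 7675 MB.
Lower bound: ⌈7675/900⌉ = 9 discs.
A packing using 10 discs:
  disc 1: 875 = 875
  disc 2: 775 = 775
  disc 3: 750 = 750
  disc 4: 700 = 700
  disc 5: 675 + 225 = 900
  disc 6: 650 = 650
  disc 7: 525 + 350 = 875
  disc 8: 525 + 275 = 800
  disc 9: 475 + 425 = 900
  disc 10: 450 = 450
No arrangement into 9 discs stays within capacity, so 10 is optimal.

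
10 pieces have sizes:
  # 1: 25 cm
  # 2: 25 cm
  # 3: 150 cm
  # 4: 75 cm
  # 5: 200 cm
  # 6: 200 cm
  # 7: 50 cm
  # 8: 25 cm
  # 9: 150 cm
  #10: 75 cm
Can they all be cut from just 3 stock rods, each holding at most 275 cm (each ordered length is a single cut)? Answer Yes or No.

Total = 975 cm; ⌈975/275⌉ = 4.
At least 4 stock rods are required, but only 3 are allowed.

No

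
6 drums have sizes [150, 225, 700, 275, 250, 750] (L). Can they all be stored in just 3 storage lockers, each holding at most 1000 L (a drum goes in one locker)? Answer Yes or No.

A valid assignment using 3 storage lockers:
  locker 1: 750 + 250 = 1000
  locker 2: 700 + 275 = 975
  locker 3: 225 + 150 = 375
Every load is within 1000 L, so 3 storage lockers suffice.

Yes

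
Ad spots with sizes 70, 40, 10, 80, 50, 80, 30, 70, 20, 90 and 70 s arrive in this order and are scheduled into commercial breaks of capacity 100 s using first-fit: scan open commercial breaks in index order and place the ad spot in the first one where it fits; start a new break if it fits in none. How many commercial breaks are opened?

  70 → break 1 (new)  [load 70/100]
  40 → break 2 (new)  [load 40/100]
  10 → break 1  [load 80/100]
  80 → break 3 (new)  [load 80/100]
  50 → break 2  [load 90/100]
  80 → break 4 (new)  [load 80/100]
  30 → break 5 (new)  [load 30/100]
  70 → break 5  [load 100/100]
  20 → break 1  [load 100/100]
  90 → break 6 (new)  [load 90/100]
  70 → break 7 (new)  [load 70/100]
7 commercial breaks opened.

7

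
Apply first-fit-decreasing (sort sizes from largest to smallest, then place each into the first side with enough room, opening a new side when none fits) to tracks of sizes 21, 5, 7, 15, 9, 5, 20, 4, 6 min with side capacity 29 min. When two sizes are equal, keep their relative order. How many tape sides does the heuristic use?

Sorted descending: 21, 20, 15, 9, 7, 6, 5, 5, 4.
  21 → side 1 (new)  [load 21/29]
  20 → side 2 (new)  [load 20/29]
  15 → side 3 (new)  [load 15/29]
  9 → side 2  [load 29/29]
  7 → side 1  [load 28/29]
  6 → side 3  [load 21/29]
  5 → side 3  [load 26/29]
  5 → side 4 (new)  [load 5/29]
  4 → side 4  [load 9/29]
4 tape sides opened.

4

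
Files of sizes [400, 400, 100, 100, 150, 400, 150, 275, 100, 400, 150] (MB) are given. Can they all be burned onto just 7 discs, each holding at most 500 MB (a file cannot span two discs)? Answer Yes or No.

Yes

A valid assignment using 6 discs:
  disc 1: 400 + 100 = 500
  disc 2: 400 + 100 = 500
  disc 3: 400 + 100 = 500
  disc 4: 400 = 400
  disc 5: 275 + 150 = 425
  disc 6: 150 + 150 = 300
That uses only 6 ≤ 7, so 7 discs are enough.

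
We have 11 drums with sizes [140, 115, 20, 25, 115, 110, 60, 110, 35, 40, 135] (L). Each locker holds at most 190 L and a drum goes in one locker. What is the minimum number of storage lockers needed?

6

Total = 140 + 135 + 115 + 115 + 110 + 110 + 60 + 40 + 35 + 25 + 20 = 905 L.
Lower bound: ⌈905/190⌉ = 5 storage lockers.
Also, 6 drums each exceed 95 L, and no two of those can share a locker, so at least 6 storage lockers are needed.
A packing using 6 storage lockers:
  locker 1: 140 + 40 = 180
  locker 2: 135 + 35 + 20 = 190
  locker 3: 115 + 60 = 175
  locker 4: 115 + 25 = 140
  locker 5: 110 = 110
  locker 6: 110 = 110
This matches the lower bound, so 6 is optimal.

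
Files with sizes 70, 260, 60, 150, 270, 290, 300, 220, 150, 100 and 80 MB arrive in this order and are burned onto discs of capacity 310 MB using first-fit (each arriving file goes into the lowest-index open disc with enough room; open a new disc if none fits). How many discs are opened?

  70 → disc 1 (new)  [load 70/310]
  260 → disc 2 (new)  [load 260/310]
  60 → disc 1  [load 130/310]
  150 → disc 1  [load 280/310]
  270 → disc 3 (new)  [load 270/310]
  290 → disc 4 (new)  [load 290/310]
  300 → disc 5 (new)  [load 300/310]
  220 → disc 6 (new)  [load 220/310]
  150 → disc 7 (new)  [load 150/310]
  100 → disc 7  [load 250/310]
  80 → disc 6  [load 300/310]
7 discs opened.

7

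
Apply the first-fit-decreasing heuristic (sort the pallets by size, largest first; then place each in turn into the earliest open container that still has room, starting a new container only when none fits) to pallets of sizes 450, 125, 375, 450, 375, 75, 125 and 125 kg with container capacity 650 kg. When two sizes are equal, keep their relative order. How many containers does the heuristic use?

Sorted descending: 450, 450, 375, 375, 125, 125, 125, 75.
  450 → container 1 (new)  [load 450/650]
  450 → container 2 (new)  [load 450/650]
  375 → container 3 (new)  [load 375/650]
  375 → container 4 (new)  [load 375/650]
  125 → container 1  [load 575/650]
  125 → container 2  [load 575/650]
  125 → container 3  [load 500/650]
  75 → container 1  [load 650/650]
4 containers opened.

4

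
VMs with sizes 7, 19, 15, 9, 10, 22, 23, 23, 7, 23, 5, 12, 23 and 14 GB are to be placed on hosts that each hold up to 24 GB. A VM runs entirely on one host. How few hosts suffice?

Total = 23 + 23 + 23 + 23 + 22 + 19 + 15 + 14 + 12 + 10 + 9 + 7 + 7 + 5 = 212 GB.
Lower bound: ⌈212/24⌉ = 9 hosts.
A packing using 10 hosts:
  host 1: 23 = 23
  host 2: 23 = 23
  host 3: 23 = 23
  host 4: 23 = 23
  host 5: 22 = 22
  host 6: 19 + 5 = 24
  host 7: 15 + 9 = 24
  host 8: 14 + 10 = 24
  host 9: 12 + 7 = 19
  host 10: 7 = 7
No arrangement into 9 hosts stays within capacity, so 10 is optimal.

10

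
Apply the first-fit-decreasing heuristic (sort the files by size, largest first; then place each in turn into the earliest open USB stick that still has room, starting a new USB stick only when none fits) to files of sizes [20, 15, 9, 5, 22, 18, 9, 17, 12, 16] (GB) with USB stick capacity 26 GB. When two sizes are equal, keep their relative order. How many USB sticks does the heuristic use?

Sorted descending: 22, 20, 18, 17, 16, 15, 12, 9, 9, 5.
  22 → USB stick 1 (new)  [load 22/26]
  20 → USB stick 2 (new)  [load 20/26]
  18 → USB stick 3 (new)  [load 18/26]
  17 → USB stick 4 (new)  [load 17/26]
  16 → USB stick 5 (new)  [load 16/26]
  15 → USB stick 6 (new)  [load 15/26]
  12 → USB stick 7 (new)  [load 12/26]
  9 → USB stick 4  [load 26/26]
  9 → USB stick 5  [load 25/26]
  5 → USB stick 2  [load 25/26]
7 USB sticks opened.

7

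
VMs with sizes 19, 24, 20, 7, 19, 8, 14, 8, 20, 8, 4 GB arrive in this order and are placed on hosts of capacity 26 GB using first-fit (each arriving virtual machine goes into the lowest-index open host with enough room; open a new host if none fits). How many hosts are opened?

7

  19 → host 1 (new)  [load 19/26]
  24 → host 2 (new)  [load 24/26]
  20 → host 3 (new)  [load 20/26]
  7 → host 1  [load 26/26]
  19 → host 4 (new)  [load 19/26]
  8 → host 5 (new)  [load 8/26]
  14 → host 5  [load 22/26]
  8 → host 6 (new)  [load 8/26]
  20 → host 7 (new)  [load 20/26]
  8 → host 6  [load 16/26]
  4 → host 3  [load 24/26]
7 hosts opened.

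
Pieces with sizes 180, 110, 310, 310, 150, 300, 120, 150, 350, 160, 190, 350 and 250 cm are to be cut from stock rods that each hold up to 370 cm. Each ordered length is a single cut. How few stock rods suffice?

Total = 350 + 350 + 310 + 310 + 300 + 250 + 190 + 180 + 160 + 150 + 150 + 120 + 110 = 2930 cm.
Lower bound: ⌈2930/370⌉ = 8 stock rods.
A packing using 9 stock rods:
  stock rod 1: 350 = 350
  stock rod 2: 350 = 350
  stock rod 3: 310 = 310
  stock rod 4: 310 = 310
  stock rod 5: 300 = 300
  stock rod 6: 250 + 120 = 370
  stock rod 7: 190 + 180 = 370
  stock rod 8: 160 + 150 = 310
  stock rod 9: 150 + 110 = 260
No arrangement into 8 stock rods stays within capacity, so 9 is optimal.

9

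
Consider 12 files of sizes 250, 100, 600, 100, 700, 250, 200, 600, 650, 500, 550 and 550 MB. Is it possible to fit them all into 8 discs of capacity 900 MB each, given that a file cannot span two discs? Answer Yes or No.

A valid assignment using 7 discs:
  disc 1: 700 + 200 = 900
  disc 2: 650 + 250 = 900
  disc 3: 600 + 250 = 850
  disc 4: 600 + 100 + 100 = 800
  disc 5: 550 = 550
  disc 6: 550 = 550
  disc 7: 500 = 500
That uses only 7 ≤ 8, so 8 discs are enough.

Yes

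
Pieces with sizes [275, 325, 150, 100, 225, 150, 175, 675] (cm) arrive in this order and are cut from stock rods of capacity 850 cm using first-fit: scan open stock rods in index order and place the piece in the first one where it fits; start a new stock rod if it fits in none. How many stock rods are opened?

  275 → stock rod 1 (new)  [load 275/850]
  325 → stock rod 1  [load 600/850]
  150 → stock rod 1  [load 750/850]
  100 → stock rod 1  [load 850/850]
  225 → stock rod 2 (new)  [load 225/850]
  150 → stock rod 2  [load 375/850]
  175 → stock rod 2  [load 550/850]
  675 → stock rod 3 (new)  [load 675/850]
3 stock rods opened.

3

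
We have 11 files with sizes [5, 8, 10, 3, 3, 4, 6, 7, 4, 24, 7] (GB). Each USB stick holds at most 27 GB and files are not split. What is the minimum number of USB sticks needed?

Total = 24 + 10 + 8 + 7 + 7 + 6 + 5 + 4 + 4 + 3 + 3 = 81 GB.
Lower bound: ⌈81/27⌉ = 3 USB sticks.
A packing using 3 USB sticks:
  USB stick 1: 24 + 3 = 27
  USB stick 2: 10 + 8 + 6 + 3 = 27
  USB stick 3: 7 + 7 + 5 + 4 + 4 = 27
This matches the lower bound, so 3 is optimal.

3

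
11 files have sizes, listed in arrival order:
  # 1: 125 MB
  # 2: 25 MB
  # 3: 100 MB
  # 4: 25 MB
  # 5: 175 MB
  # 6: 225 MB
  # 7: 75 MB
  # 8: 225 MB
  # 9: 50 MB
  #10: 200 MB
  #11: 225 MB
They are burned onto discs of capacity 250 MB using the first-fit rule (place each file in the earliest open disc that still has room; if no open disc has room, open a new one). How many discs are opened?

7

  125 → disc 1 (new)  [load 125/250]
  25 → disc 1  [load 150/250]
  100 → disc 1  [load 250/250]
  25 → disc 2 (new)  [load 25/250]
  175 → disc 2  [load 200/250]
  225 → disc 3 (new)  [load 225/250]
  75 → disc 4 (new)  [load 75/250]
  225 → disc 5 (new)  [load 225/250]
  50 → disc 2  [load 250/250]
  200 → disc 6 (new)  [load 200/250]
  225 → disc 7 (new)  [load 225/250]
7 discs opened.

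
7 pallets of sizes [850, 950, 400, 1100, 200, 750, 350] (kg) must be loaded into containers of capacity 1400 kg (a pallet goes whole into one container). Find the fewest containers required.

4

Total = 1100 + 950 + 850 + 750 + 400 + 350 + 200 = 4600 kg.
Lower bound: ⌈4600/1400⌉ = 4 containers.
A packing using 4 containers:
  container 1: 1100 + 200 = 1300
  container 2: 950 + 400 = 1350
  container 3: 850 + 350 = 1200
  container 4: 750 = 750
This matches the lower bound, so 4 is optimal.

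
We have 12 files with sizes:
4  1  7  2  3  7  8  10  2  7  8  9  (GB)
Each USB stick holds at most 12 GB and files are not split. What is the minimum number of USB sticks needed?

Total = 10 + 9 + 8 + 8 + 7 + 7 + 7 + 4 + 3 + 2 + 2 + 1 = 68 GB.
Lower bound: ⌈68/12⌉ = 6 USB sticks.
Also, 7 files each exceed 6 GB, and no two of those can share a USB stick, so at least 7 USB sticks are needed.
A packing using 7 USB sticks:
  USB stick 1: 10 + 2 = 12
  USB stick 2: 9 + 3 = 12
  USB stick 3: 8 + 4 = 12
  USB stick 4: 8 + 2 + 1 = 11
  USB stick 5: 7 = 7
  USB stick 6: 7 = 7
  USB stick 7: 7 = 7
This matches the lower bound, so 7 is optimal.

7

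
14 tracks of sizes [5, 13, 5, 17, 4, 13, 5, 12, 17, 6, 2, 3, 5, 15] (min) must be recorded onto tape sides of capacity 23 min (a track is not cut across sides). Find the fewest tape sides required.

Total = 17 + 17 + 15 + 13 + 13 + 12 + 6 + 5 + 5 + 5 + 5 + 4 + 3 + 2 = 122 min.
Lower bound: ⌈122/23⌉ = 6 tape sides.
A packing using 6 tape sides:
  side 1: 17 + 6 = 23
  side 2: 17 + 5 = 22
  side 3: 15 + 5 + 3 = 23
  side 4: 13 + 5 + 5 = 23
  side 5: 13 + 4 + 2 = 19
  side 6: 12 = 12
This matches the lower bound, so 6 is optimal.

6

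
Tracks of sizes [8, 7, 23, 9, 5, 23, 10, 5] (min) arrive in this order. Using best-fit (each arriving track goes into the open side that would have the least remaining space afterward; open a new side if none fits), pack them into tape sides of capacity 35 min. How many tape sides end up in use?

3

  8 → side 1 (new)  [load 8/35]
  7 → side 1  [load 15/35]
  23 → side 2 (new)  [load 23/35]
  9 → side 2  [load 32/35]
  5 → side 1  [load 20/35]
  23 → side 3 (new)  [load 23/35]
  10 → side 3  [load 33/35]
  5 → side 1  [load 25/35]
3 tape sides opened.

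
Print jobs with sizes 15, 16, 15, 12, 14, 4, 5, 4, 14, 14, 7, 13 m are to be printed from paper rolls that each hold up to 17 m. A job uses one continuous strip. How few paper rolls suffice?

Total = 16 + 15 + 15 + 14 + 14 + 14 + 13 + 12 + 7 + 5 + 4 + 4 = 133 m.
Lower bound: ⌈133/17⌉ = 8 paper rolls.
A packing using 9 paper rolls:
  roll 1: 16 = 16
  roll 2: 15 = 15
  roll 3: 15 = 15
  roll 4: 14 = 14
  roll 5: 14 = 14
  roll 6: 14 = 14
  roll 7: 13 + 4 = 17
  roll 8: 12 + 5 = 17
  roll 9: 7 + 4 = 11
No arrangement into 8 paper rolls stays within capacity, so 9 is optimal.

9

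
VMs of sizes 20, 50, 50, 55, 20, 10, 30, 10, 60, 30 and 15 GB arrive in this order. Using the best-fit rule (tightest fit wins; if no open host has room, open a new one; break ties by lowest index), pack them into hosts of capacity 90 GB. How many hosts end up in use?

  20 → host 1 (new)  [load 20/90]
  50 → host 1  [load 70/90]
  50 → host 2 (new)  [load 50/90]
  55 → host 3 (new)  [load 55/90]
  20 → host 1  [load 90/90]
  10 → host 3  [load 65/90]
  30 → host 2  [load 80/90]
  10 → host 2  [load 90/90]
  60 → host 4 (new)  [load 60/90]
  30 → host 4  [load 90/90]
  15 → host 3  [load 80/90]
4 hosts opened.

4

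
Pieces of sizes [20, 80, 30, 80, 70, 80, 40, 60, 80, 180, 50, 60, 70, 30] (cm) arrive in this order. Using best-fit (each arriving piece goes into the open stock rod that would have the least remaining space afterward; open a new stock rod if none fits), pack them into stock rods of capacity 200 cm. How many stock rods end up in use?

5

  20 → stock rod 1 (new)  [load 20/200]
  80 → stock rod 1  [load 100/200]
  30 → stock rod 1  [load 130/200]
  80 → stock rod 2 (new)  [load 80/200]
  70 → stock rod 1  [load 200/200]
  80 → stock rod 2  [load 160/200]
  40 → stock rod 2  [load 200/200]
  60 → stock rod 3 (new)  [load 60/200]
  80 → stock rod 3  [load 140/200]
  180 → stock rod 4 (new)  [load 180/200]
  50 → stock rod 3  [load 190/200]
  60 → stock rod 5 (new)  [load 60/200]
  70 → stock rod 5  [load 130/200]
  30 → stock rod 5  [load 160/200]
5 stock rods opened.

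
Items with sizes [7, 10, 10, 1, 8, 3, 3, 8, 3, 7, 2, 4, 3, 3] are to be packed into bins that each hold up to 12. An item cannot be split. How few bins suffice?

Total = 10 + 10 + 8 + 8 + 7 + 7 + 4 + 3 + 3 + 3 + 3 + 3 + 2 + 1 = 72.
Lower bound: ⌈72/12⌉ = 6 bins.
A packing using 7 bins:
  bin 1: 10 + 2 = 12
  bin 2: 10 + 1 = 11
  bin 3: 8 + 4 = 12
  bin 4: 8 + 3 = 11
  bin 5: 7 + 3 = 10
  bin 6: 7 + 3 = 10
  bin 7: 3 + 3 = 6
No arrangement into 6 bins stays within capacity, so 7 is optimal.

7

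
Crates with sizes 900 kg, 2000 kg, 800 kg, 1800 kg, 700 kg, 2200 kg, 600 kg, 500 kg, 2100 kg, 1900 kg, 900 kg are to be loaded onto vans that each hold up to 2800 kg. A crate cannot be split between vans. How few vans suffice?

6

Total = 2200 + 2100 + 2000 + 1900 + 1800 + 900 + 900 + 800 + 700 + 600 + 500 = 14400 kg.
Lower bound: ⌈14400/2800⌉ = 6 vans.
A packing using 6 vans:
  van 1: 2200 + 600 = 2800
  van 2: 2100 + 700 = 2800
  van 3: 2000 + 800 = 2800
  van 4: 1900 + 900 = 2800
  van 5: 1800 + 900 = 2700
  van 6: 500 = 500
This matches the lower bound, so 6 is optimal.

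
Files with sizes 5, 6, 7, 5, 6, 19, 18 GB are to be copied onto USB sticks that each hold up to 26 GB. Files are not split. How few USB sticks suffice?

3

Total = 19 + 18 + 7 + 6 + 6 + 5 + 5 = 66 GB.
Lower bound: ⌈66/26⌉ = 3 USB sticks.
A packing using 3 USB sticks:
  USB stick 1: 19 + 7 = 26
  USB stick 2: 18 + 6 = 24
  USB stick 3: 6 + 5 + 5 = 16
This matches the lower bound, so 3 is optimal.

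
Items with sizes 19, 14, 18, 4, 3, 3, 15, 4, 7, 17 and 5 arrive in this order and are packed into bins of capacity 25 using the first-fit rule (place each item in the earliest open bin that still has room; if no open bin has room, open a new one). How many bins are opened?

5

  19 → bin 1 (new)  [load 19/25]
  14 → bin 2 (new)  [load 14/25]
  18 → bin 3 (new)  [load 18/25]
  4 → bin 1  [load 23/25]
  3 → bin 2  [load 17/25]
  3 → bin 2  [load 20/25]
  15 → bin 4 (new)  [load 15/25]
  4 → bin 2  [load 24/25]
  7 → bin 3  [load 25/25]
  17 → bin 5 (new)  [load 17/25]
  5 → bin 4  [load 20/25]
5 bins opened.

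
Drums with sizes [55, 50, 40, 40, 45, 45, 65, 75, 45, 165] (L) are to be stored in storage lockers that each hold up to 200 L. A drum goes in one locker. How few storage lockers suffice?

4

Total = 165 + 75 + 65 + 55 + 50 + 45 + 45 + 45 + 40 + 40 = 625 L.
Lower bound: ⌈625/200⌉ = 4 storage lockers.
A packing using 4 storage lockers:
  locker 1: 165 = 165
  locker 2: 75 + 65 + 55 = 195
  locker 3: 50 + 45 + 45 + 45 = 185
  locker 4: 40 + 40 = 80
This matches the lower bound, so 4 is optimal.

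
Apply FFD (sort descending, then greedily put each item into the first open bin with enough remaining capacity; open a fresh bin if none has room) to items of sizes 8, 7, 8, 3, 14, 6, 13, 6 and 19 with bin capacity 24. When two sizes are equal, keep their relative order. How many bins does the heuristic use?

4

Sorted descending: 19, 14, 13, 8, 8, 7, 6, 6, 3.
  19 → bin 1 (new)  [load 19/24]
  14 → bin 2 (new)  [load 14/24]
  13 → bin 3 (new)  [load 13/24]
  8 → bin 2  [load 22/24]
  8 → bin 3  [load 21/24]
  7 → bin 4 (new)  [load 7/24]
  6 → bin 4  [load 13/24]
  6 → bin 4  [load 19/24]
  3 → bin 1  [load 22/24]
4 bins opened.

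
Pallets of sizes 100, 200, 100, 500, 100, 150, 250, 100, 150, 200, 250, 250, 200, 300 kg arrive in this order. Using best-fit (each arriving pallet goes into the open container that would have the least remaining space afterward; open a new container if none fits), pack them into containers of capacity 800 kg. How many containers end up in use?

  100 → container 1 (new)  [load 100/800]
  200 → container 1  [load 300/800]
  100 → container 1  [load 400/800]
  500 → container 2 (new)  [load 500/800]
  100 → container 2  [load 600/800]
  150 → container 2  [load 750/800]
  250 → container 1  [load 650/800]
  100 → container 1  [load 750/800]
  150 → container 3 (new)  [load 150/800]
  200 → container 3  [load 350/800]
  250 → container 3  [load 600/800]
  250 → container 4 (new)  [load 250/800]
  200 → container 3  [load 800/800]
  300 → container 4  [load 550/800]
4 containers opened.

4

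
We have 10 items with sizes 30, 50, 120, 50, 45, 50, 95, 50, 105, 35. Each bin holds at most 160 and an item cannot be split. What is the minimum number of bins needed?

Total = 120 + 105 + 95 + 50 + 50 + 50 + 50 + 45 + 35 + 30 = 630.
Lower bound: ⌈630/160⌉ = 4 bins.
A packing using 5 bins:
  bin 1: 120 + 35 = 155
  bin 2: 105 + 50 = 155
  bin 3: 95 + 50 = 145
  bin 4: 50 + 50 + 45 = 145
  bin 5: 30 = 30
No arrangement into 4 bins stays within capacity, so 5 is optimal.

5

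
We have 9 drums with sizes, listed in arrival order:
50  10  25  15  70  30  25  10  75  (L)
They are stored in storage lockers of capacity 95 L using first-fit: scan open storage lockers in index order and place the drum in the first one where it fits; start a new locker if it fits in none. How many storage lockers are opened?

  50 → locker 1 (new)  [load 50/95]
  10 → locker 1  [load 60/95]
  25 → locker 1  [load 85/95]
  15 → locker 2 (new)  [load 15/95]
  70 → locker 2  [load 85/95]
  30 → locker 3 (new)  [load 30/95]
  25 → locker 3  [load 55/95]
  10 → locker 1  [load 95/95]
  75 → locker 4 (new)  [load 75/95]
4 storage lockers opened.

4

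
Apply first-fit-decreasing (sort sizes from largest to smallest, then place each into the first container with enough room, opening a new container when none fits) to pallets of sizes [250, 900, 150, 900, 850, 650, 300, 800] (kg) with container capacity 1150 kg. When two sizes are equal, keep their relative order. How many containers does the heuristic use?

5

Sorted descending: 900, 900, 850, 800, 650, 300, 250, 150.
  900 → container 1 (new)  [load 900/1150]
  900 → container 2 (new)  [load 900/1150]
  850 → container 3 (new)  [load 850/1150]
  800 → container 4 (new)  [load 800/1150]
  650 → container 5 (new)  [load 650/1150]
  300 → container 3  [load 1150/1150]
  250 → container 1  [load 1150/1150]
  150 → container 2  [load 1050/1150]
5 containers opened.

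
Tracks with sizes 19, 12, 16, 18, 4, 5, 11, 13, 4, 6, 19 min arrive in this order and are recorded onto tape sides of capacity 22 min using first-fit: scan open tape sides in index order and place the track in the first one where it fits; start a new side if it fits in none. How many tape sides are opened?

  19 → side 1 (new)  [load 19/22]
  12 → side 2 (new)  [load 12/22]
  16 → side 3 (new)  [load 16/22]
  18 → side 4 (new)  [load 18/22]
  4 → side 2  [load 16/22]
  5 → side 2  [load 21/22]
  11 → side 5 (new)  [load 11/22]
  13 → side 6 (new)  [load 13/22]
  4 → side 3  [load 20/22]
  6 → side 5  [load 17/22]
  19 → side 7 (new)  [load 19/22]
7 tape sides opened.

7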